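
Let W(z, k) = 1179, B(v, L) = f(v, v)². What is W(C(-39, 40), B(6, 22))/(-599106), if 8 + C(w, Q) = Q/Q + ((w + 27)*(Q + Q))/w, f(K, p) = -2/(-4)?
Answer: -393/199702 ≈ -0.0019679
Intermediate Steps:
f(K, p) = ½ (f(K, p) = -2*(-¼) = ½)
C(w, Q) = -7 + 2*Q*(27 + w)/w (C(w, Q) = -8 + (Q/Q + ((w + 27)*(Q + Q))/w) = -8 + (1 + ((27 + w)*(2*Q))/w) = -8 + (1 + (2*Q*(27 + w))/w) = -8 + (1 + 2*Q*(27 + w)/w) = -7 + 2*Q*(27 + w)/w)
B(v, L) = ¼ (B(v, L) = (½)² = ¼)
W(C(-39, 40), B(6, 22))/(-599106) = 1179/(-599106) = 1179*(-1/599106) = -393/199702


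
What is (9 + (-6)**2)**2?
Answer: 2025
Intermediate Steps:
(9 + (-6)**2)**2 = (9 + 36)**2 = 45**2 = 2025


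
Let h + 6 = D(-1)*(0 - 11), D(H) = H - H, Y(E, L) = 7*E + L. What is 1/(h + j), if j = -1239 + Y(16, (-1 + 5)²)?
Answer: -1/1117 ≈ -0.00089526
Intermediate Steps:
Y(E, L) = L + 7*E
D(H) = 0
j = -1111 (j = -1239 + ((-1 + 5)² + 7*16) = -1239 + (4² + 112) = -1239 + (16 + 112) = -1239 + 128 = -1111)
h = -6 (h = -6 + 0*(0 - 11) = -6 + 0*(-11) = -6 + 0 = -6)
1/(h + j) = 1/(-6 - 1111) = 1/(-1117) = -1/1117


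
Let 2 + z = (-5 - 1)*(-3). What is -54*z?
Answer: -864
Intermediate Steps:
z = 16 (z = -2 + (-5 - 1)*(-3) = -2 - 6*(-3) = -2 + 18 = 16)
-54*z = -54*16 = -864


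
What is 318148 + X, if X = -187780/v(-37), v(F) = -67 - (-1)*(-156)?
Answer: 71134784/223 ≈ 3.1899e+5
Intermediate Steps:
v(F) = -223 (v(F) = -67 - 1*156 = -67 - 156 = -223)
X = 187780/223 (X = -187780/(-223) = -187780*(-1/223) = 187780/223 ≈ 842.06)
318148 + X = 318148 + 187780/223 = 71134784/223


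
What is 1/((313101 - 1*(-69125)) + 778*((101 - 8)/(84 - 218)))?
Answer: 67/25572965 ≈ 2.6200e-6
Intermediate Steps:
1/((313101 - 1*(-69125)) + 778*((101 - 8)/(84 - 218))) = 1/((313101 + 69125) + 778*(93/(-134))) = 1/(382226 + 778*(93*(-1/134))) = 1/(382226 + 778*(-93/134)) = 1/(382226 - 36177/67) = 1/(25572965/67) = 67/25572965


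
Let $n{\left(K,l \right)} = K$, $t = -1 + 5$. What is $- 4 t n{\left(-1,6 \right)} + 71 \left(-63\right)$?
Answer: $-4457$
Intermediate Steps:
$t = 4$
$- 4 t n{\left(-1,6 \right)} + 71 \left(-63\right) = \left(-4\right) 4 \left(-1\right) + 71 \left(-63\right) = \left(-16\right) \left(-1\right) - 4473 = 16 - 4473 = -4457$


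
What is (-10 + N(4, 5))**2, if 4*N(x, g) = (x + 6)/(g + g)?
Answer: 1521/16 ≈ 95.063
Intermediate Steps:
N(x, g) = (6 + x)/(8*g) (N(x, g) = ((x + 6)/(g + g))/4 = ((6 + x)/((2*g)))/4 = ((6 + x)*(1/(2*g)))/4 = ((6 + x)/(2*g))/4 = (6 + x)/(8*g))
(-10 + N(4, 5))**2 = (-10 + (1/8)*(6 + 4)/5)**2 = (-10 + (1/8)*(1/5)*10)**2 = (-10 + 1/4)**2 = (-39/4)**2 = 1521/16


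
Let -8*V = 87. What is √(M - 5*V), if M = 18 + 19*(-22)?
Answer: I*√5530/4 ≈ 18.591*I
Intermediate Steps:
V = -87/8 (V = -⅛*87 = -87/8 ≈ -10.875)
M = -400 (M = 18 - 418 = -400)
√(M - 5*V) = √(-400 - 5*(-87/8)) = √(-400 + 435/8) = √(-2765/8) = I*√5530/4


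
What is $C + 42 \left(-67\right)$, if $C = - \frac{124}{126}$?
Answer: $- \frac{177344}{63} \approx -2815.0$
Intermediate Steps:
$C = - \frac{62}{63}$ ($C = \left(-124\right) \frac{1}{126} = - \frac{62}{63} \approx -0.98413$)
$C + 42 \left(-67\right) = - \frac{62}{63} + 42 \left(-67\right) = - \frac{62}{63} - 2814 = - \frac{177344}{63}$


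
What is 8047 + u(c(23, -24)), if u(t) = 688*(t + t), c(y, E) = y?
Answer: 39695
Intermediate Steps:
u(t) = 1376*t (u(t) = 688*(2*t) = 1376*t)
8047 + u(c(23, -24)) = 8047 + 1376*23 = 8047 + 31648 = 39695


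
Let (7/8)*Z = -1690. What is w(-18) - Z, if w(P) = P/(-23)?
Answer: 311086/161 ≈ 1932.2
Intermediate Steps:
Z = -13520/7 (Z = (8/7)*(-1690) = -13520/7 ≈ -1931.4)
w(P) = -P/23 (w(P) = P*(-1/23) = -P/23)
w(-18) - Z = -1/23*(-18) - 1*(-13520/7) = 18/23 + 13520/7 = 311086/161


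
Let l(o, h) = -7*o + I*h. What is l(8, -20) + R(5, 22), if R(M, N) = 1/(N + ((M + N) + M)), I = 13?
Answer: -17063/54 ≈ -315.98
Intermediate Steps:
l(o, h) = -7*o + 13*h
R(M, N) = 1/(2*M + 2*N) (R(M, N) = 1/(N + (N + 2*M)) = 1/(2*M + 2*N))
l(8, -20) + R(5, 22) = (-7*8 + 13*(-20)) + 1/(2*(5 + 22)) = (-56 - 260) + (1/2)/27 = -316 + (1/2)*(1/27) = -316 + 1/54 = -17063/54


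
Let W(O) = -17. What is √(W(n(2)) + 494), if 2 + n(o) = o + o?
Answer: 3*√53 ≈ 21.840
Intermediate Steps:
n(o) = -2 + 2*o (n(o) = -2 + (o + o) = -2 + 2*o)
√(W(n(2)) + 494) = √(-17 + 494) = √477 = 3*√53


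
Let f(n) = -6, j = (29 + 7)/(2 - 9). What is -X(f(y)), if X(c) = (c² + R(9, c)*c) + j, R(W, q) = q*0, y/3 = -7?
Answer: -216/7 ≈ -30.857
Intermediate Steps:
y = -21 (y = 3*(-7) = -21)
j = -36/7 (j = 36/(-7) = 36*(-⅐) = -36/7 ≈ -5.1429)
R(W, q) = 0
X(c) = -36/7 + c² (X(c) = (c² + 0*c) - 36/7 = (c² + 0) - 36/7 = c² - 36/7 = -36/7 + c²)
-X(f(y)) = -(-36/7 + (-6)²) = -(-36/7 + 36) = -1*216/7 = -216/7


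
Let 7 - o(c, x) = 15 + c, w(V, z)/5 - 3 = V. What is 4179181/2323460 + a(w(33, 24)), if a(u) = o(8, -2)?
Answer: -32996179/2323460 ≈ -14.201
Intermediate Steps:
w(V, z) = 15 + 5*V
o(c, x) = -8 - c (o(c, x) = 7 - (15 + c) = 7 + (-15 - c) = -8 - c)
a(u) = -16 (a(u) = -8 - 1*8 = -8 - 8 = -16)
4179181/2323460 + a(w(33, 24)) = 4179181/2323460 - 16 = -32996179/2323460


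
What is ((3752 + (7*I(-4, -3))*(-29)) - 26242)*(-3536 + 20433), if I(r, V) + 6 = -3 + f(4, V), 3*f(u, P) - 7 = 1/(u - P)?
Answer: -1071928783/3 ≈ -3.5731e+8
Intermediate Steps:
f(u, P) = 7/3 + 1/(3*(u - P))
I(r, V) = -9 + (-29 + 7*V)/(3*(-4 + V)) (I(r, V) = -6 + (-3 + (-1 - 7*4 + 7*V)/(3*(V - 1*4))) = -6 + (-3 + (-1 - 28 + 7*V)/(3*(V - 4))) = -6 + (-3 + (-29 + 7*V)/(3*(-4 + V))) = -9 + (-29 + 7*V)/(3*(-4 + V)))
((3752 + (7*I(-4, -3))*(-29)) - 26242)*(-3536 + 20433) = ((3752 + (7*((79 - 20*(-3))/(3*(-4 - 3))))*(-29)) - 26242)*(-3536 + 20433) = ((3752 + (7*((1/3)*(79 + 60)/(-7)))*(-29)) - 26242)*16897 = ((3752 + (7*((1/3)*(-1/7)*139))*(-29)) - 26242)*16897 = ((3752 + (7*(-139/21))*(-29)) - 26242)*16897 = ((3752 - 139/3*(-29)) - 26242)*16897 = ((3752 + 4031/3) - 26242)*16897 = (15287/3 - 26242)*16897 = -63439/3*16897 = -1071928783/3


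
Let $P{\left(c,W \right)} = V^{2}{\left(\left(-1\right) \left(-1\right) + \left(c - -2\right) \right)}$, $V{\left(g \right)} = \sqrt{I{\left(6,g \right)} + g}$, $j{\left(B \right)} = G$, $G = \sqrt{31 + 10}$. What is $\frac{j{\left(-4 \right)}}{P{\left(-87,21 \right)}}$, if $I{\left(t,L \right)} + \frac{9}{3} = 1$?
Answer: $- \frac{\sqrt{41}}{86} \approx -0.074455$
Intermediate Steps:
$I{\left(t,L \right)} = -2$ ($I{\left(t,L \right)} = -3 + 1 = -2$)
$G = \sqrt{41} \approx 6.4031$
$j{\left(B \right)} = \sqrt{41}$
$V{\left(g \right)} = \sqrt{-2 + g}$
$P{\left(c,W \right)} = 1 + c$ ($P{\left(c,W \right)} = \left(\sqrt{-2 + \left(\left(-1\right) \left(-1\right) + \left(c - -2\right)\right)}\right)^{2} = \left(\sqrt{-2 + \left(1 + \left(c + 2\right)\right)}\right)^{2} = \left(\sqrt{-2 + \left(1 + \left(2 + c\right)\right)}\right)^{2} = \left(\sqrt{-2 + \left(3 + c\right)}\right)^{2} = \left(\sqrt{1 + c}\right)^{2} = 1 + c$)
$\frac{j{\left(-4 \right)}}{P{\left(-87,21 \right)}} = \frac{\sqrt{41}}{1 - 87} = \frac{\sqrt{41}}{-86} = \sqrt{41} \left(- \frac{1}{86}\right) = - \frac{\sqrt{41}}{86}$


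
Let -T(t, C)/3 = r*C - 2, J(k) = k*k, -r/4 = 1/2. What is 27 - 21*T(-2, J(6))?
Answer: -4635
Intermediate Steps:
r = -2 (r = -4/2 = -4*½ = -2)
J(k) = k²
T(t, C) = 6 + 6*C (T(t, C) = -3*(-2*C - 2) = -3*(-2 - 2*C) = 6 + 6*C)
27 - 21*T(-2, J(6)) = 27 - 21*(6 + 6*6²) = 27 - 21*(6 + 6*36) = 27 - 21*(6 + 216) = 27 - 21*222 = 27 - 4662 = -4635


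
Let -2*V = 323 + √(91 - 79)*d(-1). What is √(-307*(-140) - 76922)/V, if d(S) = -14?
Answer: -646*I*√33942/101977 - 168*I*√11314/101977 ≈ -1.3423*I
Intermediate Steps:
V = -323/2 + 14*√3 (V = -(323 + √(91 - 79)*(-14))/2 = -(323 + √12*(-14))/2 = -(323 + (2*√3)*(-14))/2 = -(323 - 28*√3)/2 = -323/2 + 14*√3 ≈ -137.25)
√(-307*(-140) - 76922)/V = √(-307*(-140) - 76922)/(-323/2 + 14*√3) = √(42980 - 76922)/(-323/2 + 14*√3) = √(-33942)/(-323/2 + 14*√3) = (I*√33942)/(-323/2 + 14*√3) = I*√33942/(-323/2 + 14*√3)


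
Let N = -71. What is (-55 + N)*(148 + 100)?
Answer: -31248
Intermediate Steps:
(-55 + N)*(148 + 100) = (-55 - 71)*(148 + 100) = -126*248 = -31248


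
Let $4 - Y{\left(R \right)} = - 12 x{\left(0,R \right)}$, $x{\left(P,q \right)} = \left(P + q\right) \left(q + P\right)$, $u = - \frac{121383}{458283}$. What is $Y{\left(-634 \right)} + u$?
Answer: $\frac{736838976775}{152761} \approx 4.8235 \cdot 10^{6}$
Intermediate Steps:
$u = - \frac{40461}{152761}$ ($u = \left(-121383\right) \frac{1}{458283} = - \frac{40461}{152761} \approx -0.26486$)
$x{\left(P,q \right)} = \left(P + q\right)^{2}$ ($x{\left(P,q \right)} = \left(P + q\right) \left(P + q\right) = \left(P + q\right)^{2}$)
$Y{\left(R \right)} = 4 + 12 R^{2}$ ($Y{\left(R \right)} = 4 - - 12 \left(0 + R\right)^{2} = 4 - - 12 R^{2} = 4 + 12 R^{2}$)
$Y{\left(-634 \right)} + u = \left(4 + 12 \left(-634\right)^{2}\right) - \frac{40461}{152761} = \left(4 + 12 \cdot 401956\right) - \frac{40461}{152761} = \left(4 + 4823472\right) - \frac{40461}{152761} = 4823476 - \frac{40461}{152761} = \frac{736838976775}{152761}$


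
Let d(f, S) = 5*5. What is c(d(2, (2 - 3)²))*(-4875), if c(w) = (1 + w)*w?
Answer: -3168750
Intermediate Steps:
d(f, S) = 25
c(w) = w*(1 + w)
c(d(2, (2 - 3)²))*(-4875) = (25*(1 + 25))*(-4875) = (25*26)*(-4875) = 650*(-4875) = -3168750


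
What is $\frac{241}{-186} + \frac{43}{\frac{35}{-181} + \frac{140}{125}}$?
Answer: $\frac{35180437}{779898} \approx 45.109$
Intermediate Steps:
$\frac{241}{-186} + \frac{43}{\frac{35}{-181} + \frac{140}{125}} = 241 \left(- \frac{1}{186}\right) + \frac{43}{35 \left(- \frac{1}{181}\right) + 140 \cdot \frac{1}{125}} = - \frac{241}{186} + \frac{43}{- \frac{35}{181} + \frac{28}{25}} = - \frac{241}{186} + \frac{43}{\frac{4193}{4525}} = - \frac{241}{186} + 43 \cdot \frac{4525}{4193} = - \frac{241}{186} + \frac{194575}{4193} = \frac{35180437}{779898}$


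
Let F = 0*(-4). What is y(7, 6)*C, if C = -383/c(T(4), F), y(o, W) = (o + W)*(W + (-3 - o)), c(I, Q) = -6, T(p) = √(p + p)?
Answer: -9958/3 ≈ -3319.3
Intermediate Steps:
F = 0
T(p) = √2*√p (T(p) = √(2*p) = √2*√p)
y(o, W) = (W + o)*(-3 + W - o)
C = 383/6 (C = -383/(-6) = -383*(-⅙) = 383/6 ≈ 63.833)
y(7, 6)*C = (6² - 1*7² - 3*6 - 3*7)*(383/6) = (36 - 1*49 - 18 - 21)*(383/6) = (36 - 49 - 18 - 21)*(383/6) = -52*383/6 = -9958/3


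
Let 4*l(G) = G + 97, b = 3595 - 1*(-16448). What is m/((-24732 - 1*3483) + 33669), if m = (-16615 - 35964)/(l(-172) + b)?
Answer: -105158/218424519 ≈ -0.00048144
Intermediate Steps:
b = 20043 (b = 3595 + 16448 = 20043)
l(G) = 97/4 + G/4 (l(G) = (G + 97)/4 = (97 + G)/4 = 97/4 + G/4)
m = -210316/80097 (m = (-16615 - 35964)/((97/4 + (1/4)*(-172)) + 20043) = -52579/((97/4 - 43) + 20043) = -52579/(-75/4 + 20043) = -52579/80097/4 = -52579*4/80097 = -210316/80097 ≈ -2.6258)
m/((-24732 - 1*3483) + 33669) = -210316/(80097*((-24732 - 1*3483) + 33669)) = -210316/(80097*((-24732 - 3483) + 33669)) = -210316/(80097*(-28215 + 33669)) = -210316/80097/5454 = -210316/80097*1/5454 = -105158/218424519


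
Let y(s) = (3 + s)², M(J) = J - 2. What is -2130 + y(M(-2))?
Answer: -2129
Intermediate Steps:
M(J) = -2 + J
-2130 + y(M(-2)) = -2130 + (3 + (-2 - 2))² = -2130 + (3 - 4)² = -2130 + (-1)² = -2130 + 1 = -2129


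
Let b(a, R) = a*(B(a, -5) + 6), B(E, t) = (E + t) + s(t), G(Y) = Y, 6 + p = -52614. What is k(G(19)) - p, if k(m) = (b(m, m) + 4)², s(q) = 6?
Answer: 300624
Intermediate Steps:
p = -52620 (p = -6 - 52614 = -52620)
B(E, t) = 6 + E + t (B(E, t) = (E + t) + 6 = 6 + E + t)
b(a, R) = a*(7 + a) (b(a, R) = a*((6 + a - 5) + 6) = a*((1 + a) + 6) = a*(7 + a))
k(m) = (4 + m*(7 + m))² (k(m) = (m*(7 + m) + 4)² = (4 + m*(7 + m))²)
k(G(19)) - p = (4 + 19*(7 + 19))² - 1*(-52620) = (4 + 19*26)² + 52620 = (4 + 494)² + 52620 = 498² + 52620 = 248004 + 52620 = 300624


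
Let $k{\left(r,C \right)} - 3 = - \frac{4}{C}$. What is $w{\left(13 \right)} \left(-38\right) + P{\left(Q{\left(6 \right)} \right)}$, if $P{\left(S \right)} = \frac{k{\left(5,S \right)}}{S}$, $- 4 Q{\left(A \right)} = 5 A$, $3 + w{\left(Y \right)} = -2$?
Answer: $\frac{42644}{225} \approx 189.53$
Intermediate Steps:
$k{\left(r,C \right)} = 3 - \frac{4}{C}$
$w{\left(Y \right)} = -5$ ($w{\left(Y \right)} = -3 - 2 = -5$)
$Q{\left(A \right)} = - \frac{5 A}{4}$
$P{\left(S \right)} = \frac{3 - \frac{4}{S}}{S}$
$w{\left(13 \right)} \left(-38\right) + P{\left(Q{\left(6 \right)} \right)} = \left(-5\right) \left(-38\right) + \frac{-4 + 3 \left(\left(- \frac{5}{4}\right) 6\right)}{\frac{225}{4}} = 190 + \frac{-4 + 3 \left(- \frac{15}{2}\right)}{\frac{225}{4}} = 190 + \frac{4 \left(-4 - \frac{45}{2}\right)}{225} = 190 + \frac{4}{225} \left(- \frac{53}{2}\right) = 190 - \frac{106}{225} = \frac{42644}{225}$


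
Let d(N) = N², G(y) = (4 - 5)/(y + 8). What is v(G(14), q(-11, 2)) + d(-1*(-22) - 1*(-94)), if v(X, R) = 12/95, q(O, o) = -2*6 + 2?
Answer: 1278332/95 ≈ 13456.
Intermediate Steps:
G(y) = -1/(8 + y)
q(O, o) = -10 (q(O, o) = -12 + 2 = -10)
v(X, R) = 12/95 (v(X, R) = 12*(1/95) = 12/95)
v(G(14), q(-11, 2)) + d(-1*(-22) - 1*(-94)) = 12/95 + (-1*(-22) - 1*(-94))² = 12/95 + (22 + 94)² = 12/95 + 116² = 12/95 + 13456 = 1278332/95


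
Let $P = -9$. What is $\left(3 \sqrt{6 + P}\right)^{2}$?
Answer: $-27$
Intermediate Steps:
$\left(3 \sqrt{6 + P}\right)^{2} = \left(3 \sqrt{6 - 9}\right)^{2} = \left(3 \sqrt{-3}\right)^{2} = \left(3 i \sqrt{3}\right)^{2} = -27$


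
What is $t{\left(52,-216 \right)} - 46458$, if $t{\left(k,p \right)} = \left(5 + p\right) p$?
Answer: $-882$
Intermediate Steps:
$t{\left(k,p \right)} = p \left(5 + p\right)$
$t{\left(52,-216 \right)} - 46458 = - 216 \left(5 - 216\right) - 46458 = \left(-216\right) \left(-211\right) - 46458 = 45576 - 46458 = -882$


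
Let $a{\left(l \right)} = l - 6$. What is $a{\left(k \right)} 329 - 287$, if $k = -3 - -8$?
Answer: $-616$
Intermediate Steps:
$k = 5$ ($k = -3 + 8 = 5$)
$a{\left(l \right)} = -6 + l$
$a{\left(k \right)} 329 - 287 = \left(-6 + 5\right) 329 - 287 = \left(-1\right) 329 - 287 = -329 - 287 = -616$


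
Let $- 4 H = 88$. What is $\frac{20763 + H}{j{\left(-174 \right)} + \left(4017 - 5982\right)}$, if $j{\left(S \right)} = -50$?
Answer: $- \frac{20741}{2015} \approx -10.293$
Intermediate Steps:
$H = -22$ ($H = \left(- \frac{1}{4}\right) 88 = -22$)
$\frac{20763 + H}{j{\left(-174 \right)} + \left(4017 - 5982\right)} = \frac{20763 - 22}{-50 + \left(4017 - 5982\right)} = \frac{20741}{-50 + \left(4017 - 5982\right)} = \frac{20741}{-50 - 1965} = \frac{20741}{-2015} = 20741 \left(- \frac{1}{2015}\right) = - \frac{20741}{2015}$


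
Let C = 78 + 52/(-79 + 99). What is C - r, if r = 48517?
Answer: -242182/5 ≈ -48436.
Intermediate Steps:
C = 403/5 (C = 78 + 52/20 = 78 + 52*(1/20) = 78 + 13/5 = 403/5 ≈ 80.600)
C - r = 403/5 - 1*48517 = 403/5 - 48517 = -242182/5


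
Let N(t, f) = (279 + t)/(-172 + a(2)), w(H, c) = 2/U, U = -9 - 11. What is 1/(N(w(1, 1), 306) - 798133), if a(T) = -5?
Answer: -1770/1412698199 ≈ -1.2529e-6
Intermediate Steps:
U = -20
w(H, c) = -⅒ (w(H, c) = 2/(-20) = 2*(-1/20) = -⅒)
N(t, f) = -93/59 - t/177 (N(t, f) = (279 + t)/(-172 - 5) = (279 + t)/(-177) = (279 + t)*(-1/177) = -93/59 - t/177)
1/(N(w(1, 1), 306) - 798133) = 1/((-93/59 - 1/177*(-⅒)) - 798133) = 1/((-93/59 + 1/1770) - 798133) = 1/(-2789/1770 - 798133) = 1/(-1412698199/1770) = -1770/1412698199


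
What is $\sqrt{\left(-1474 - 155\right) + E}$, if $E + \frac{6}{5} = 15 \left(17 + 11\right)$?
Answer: $\frac{i \sqrt{30255}}{5} \approx 34.788 i$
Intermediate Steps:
$E = \frac{2094}{5}$ ($E = - \frac{6}{5} + 15 \left(17 + 11\right) = - \frac{6}{5} + 15 \cdot 28 = - \frac{6}{5} + 420 = \frac{2094}{5} \approx 418.8$)
$\sqrt{\left(-1474 - 155\right) + E} = \sqrt{\left(-1474 - 155\right) + \frac{2094}{5}} = \sqrt{-1629 + \frac{2094}{5}} = \sqrt{- \frac{6051}{5}} = \frac{i \sqrt{30255}}{5}$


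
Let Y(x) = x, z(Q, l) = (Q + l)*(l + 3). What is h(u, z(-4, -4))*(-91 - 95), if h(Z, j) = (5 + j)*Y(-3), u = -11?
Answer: 7254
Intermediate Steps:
z(Q, l) = (3 + l)*(Q + l) (z(Q, l) = (Q + l)*(3 + l) = (3 + l)*(Q + l))
h(Z, j) = -15 - 3*j (h(Z, j) = (5 + j)*(-3) = -15 - 3*j)
h(u, z(-4, -4))*(-91 - 95) = (-15 - 3*((-4)**2 + 3*(-4) + 3*(-4) - 4*(-4)))*(-91 - 95) = (-15 - 3*(16 - 12 - 12 + 16))*(-186) = (-15 - 3*8)*(-186) = (-15 - 24)*(-186) = -39*(-186) = 7254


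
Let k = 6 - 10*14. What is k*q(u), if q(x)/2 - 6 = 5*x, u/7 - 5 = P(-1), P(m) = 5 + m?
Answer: -86028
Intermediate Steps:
u = 63 (u = 35 + 7*(5 - 1) = 35 + 7*4 = 35 + 28 = 63)
q(x) = 12 + 10*x (q(x) = 12 + 2*(5*x) = 12 + 10*x)
k = -134 (k = 6 - 140 = -134)
k*q(u) = -134*(12 + 10*63) = -134*(12 + 630) = -134*642 = -86028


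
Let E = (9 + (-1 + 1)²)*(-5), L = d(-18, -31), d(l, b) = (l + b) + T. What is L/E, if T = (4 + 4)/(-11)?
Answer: 547/495 ≈ 1.1051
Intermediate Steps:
T = -8/11 (T = 8*(-1/11) = -8/11 ≈ -0.72727)
d(l, b) = -8/11 + b + l (d(l, b) = (l + b) - 8/11 = (b + l) - 8/11 = -8/11 + b + l)
L = -547/11 (L = -8/11 - 31 - 18 = -547/11 ≈ -49.727)
E = -45 (E = (9 + 0²)*(-5) = (9 + 0)*(-5) = 9*(-5) = -45)
L/E = -547/11/(-45) = -547/11*(-1/45) = 547/495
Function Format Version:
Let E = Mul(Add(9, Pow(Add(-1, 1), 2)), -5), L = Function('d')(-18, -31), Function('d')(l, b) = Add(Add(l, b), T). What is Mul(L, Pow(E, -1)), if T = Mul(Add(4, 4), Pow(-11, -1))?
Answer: Rational(547, 495) ≈ 1.1051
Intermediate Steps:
T = Rational(-8, 11) (T = Mul(8, Rational(-1, 11)) = Rational(-8, 11) ≈ -0.72727)
Function('d')(l, b) = Add(Rational(-8, 11), b, l) (Function('d')(l, b) = Add(Add(l, b), Rational(-8, 11)) = Add(Add(b, l), Rational(-8, 11)) = Add(Rational(-8, 11), b, l))
L = Rational(-547, 11) (L = Add(Rational(-8, 11), -31, -18) = Rational(-547, 11) ≈ -49.727)
E = -45 (E = Mul(Add(9, Pow(0, 2)), -5) = Mul(Add(9, 0), -5) = Mul(9, -5) = -45)
Mul(L, Pow(E, -1)) = Mul(Rational(-547, 11), Pow(-45, -1)) = Mul(Rational(-547, 11), Rational(-1, 45)) = Rational(547, 495)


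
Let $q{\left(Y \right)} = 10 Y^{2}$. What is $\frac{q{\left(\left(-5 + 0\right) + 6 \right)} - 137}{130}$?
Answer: $- \frac{127}{130} \approx -0.97692$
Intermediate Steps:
$\frac{q{\left(\left(-5 + 0\right) + 6 \right)} - 137}{130} = \frac{10 \left(\left(-5 + 0\right) + 6\right)^{2} - 137}{130} = \left(10 \left(-5 + 6\right)^{2} - 137\right) \frac{1}{130} = \left(10 \cdot 1^{2} - 137\right) \frac{1}{130} = \left(10 \cdot 1 - 137\right) \frac{1}{130} = \left(10 - 137\right) \frac{1}{130} = \left(-127\right) \frac{1}{130} = - \frac{127}{130}$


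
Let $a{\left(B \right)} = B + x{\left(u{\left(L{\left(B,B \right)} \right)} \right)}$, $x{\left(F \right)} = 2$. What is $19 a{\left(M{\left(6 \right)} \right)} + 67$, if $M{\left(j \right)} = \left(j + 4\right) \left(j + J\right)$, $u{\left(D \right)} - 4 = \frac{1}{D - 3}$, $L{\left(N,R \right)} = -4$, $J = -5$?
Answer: $295$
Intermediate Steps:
$u{\left(D \right)} = 4 + \frac{1}{-3 + D}$ ($u{\left(D \right)} = 4 + \frac{1}{D - 3} = 4 + \frac{1}{-3 + D}$)
$M{\left(j \right)} = \left(-5 + j\right) \left(4 + j\right)$ ($M{\left(j \right)} = \left(j + 4\right) \left(j - 5\right) = \left(4 + j\right) \left(-5 + j\right) = \left(-5 + j\right) \left(4 + j\right)$)
$a{\left(B \right)} = 2 + B$ ($a{\left(B \right)} = B + 2 = 2 + B$)
$19 a{\left(M{\left(6 \right)} \right)} + 67 = 19 \left(2 - \left(26 - 36\right)\right) + 67 = 19 \left(2 - -10\right) + 67 = 19 \left(2 + 10\right) + 67 = 19 \cdot 12 + 67 = 228 + 67 = 295$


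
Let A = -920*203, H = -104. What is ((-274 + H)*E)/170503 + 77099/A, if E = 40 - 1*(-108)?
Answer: -23593712237/31843140280 ≈ -0.74094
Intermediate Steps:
E = 148 (E = 40 + 108 = 148)
A = -186760
((-274 + H)*E)/170503 + 77099/A = ((-274 - 104)*148)/170503 + 77099/(-186760) = -378*148*(1/170503) + 77099*(-1/186760) = -55944*1/170503 - 77099/186760 = -55944/170503 - 77099/186760 = -23593712237/31843140280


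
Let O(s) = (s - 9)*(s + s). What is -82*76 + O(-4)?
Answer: -6128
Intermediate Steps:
O(s) = 2*s*(-9 + s) (O(s) = (-9 + s)*(2*s) = 2*s*(-9 + s))
-82*76 + O(-4) = -82*76 + 2*(-4)*(-9 - 4) = -6232 + 2*(-4)*(-13) = -6232 + 104 = -6128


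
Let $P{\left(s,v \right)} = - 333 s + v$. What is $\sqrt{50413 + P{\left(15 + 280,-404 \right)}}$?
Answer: $i \sqrt{48226} \approx 219.6 i$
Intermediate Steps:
$P{\left(s,v \right)} = v - 333 s$
$\sqrt{50413 + P{\left(15 + 280,-404 \right)}} = \sqrt{50413 - \left(404 + 333 \left(15 + 280\right)\right)} = \sqrt{50413 - 98639} = \sqrt{-48226} = i \sqrt{48226}$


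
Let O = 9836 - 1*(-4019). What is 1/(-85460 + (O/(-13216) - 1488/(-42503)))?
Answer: -561719648/48005130331737 ≈ -1.1701e-5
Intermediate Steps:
O = 13855 (O = 9836 + 4019 = 13855)
1/(-85460 + (O/(-13216) - 1488/(-42503))) = 1/(-85460 + (13855/(-13216) - 1488/(-42503))) = 1/(-85460 + (13855*(-1/13216) - 1488*(-1/42503))) = 1/(-85460 + (-13855/13216 + 1488/42503)) = 1/(-85460 - 569213657/561719648) = 1/(-48005130331737/561719648) = -561719648/48005130331737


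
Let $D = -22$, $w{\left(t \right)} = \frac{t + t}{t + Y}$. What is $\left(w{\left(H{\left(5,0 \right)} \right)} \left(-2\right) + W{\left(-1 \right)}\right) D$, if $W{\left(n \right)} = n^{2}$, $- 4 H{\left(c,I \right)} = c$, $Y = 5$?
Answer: $- \frac{154}{3} \approx -51.333$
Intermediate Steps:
$H{\left(c,I \right)} = - \frac{c}{4}$
$w{\left(t \right)} = \frac{2 t}{5 + t}$ ($w{\left(t \right)} = \frac{t + t}{t + 5} = \frac{2 t}{5 + t}$)
$\left(w{\left(H{\left(5,0 \right)} \right)} \left(-2\right) + W{\left(-1 \right)}\right) D = \left(\frac{2 \left(\left(- \frac{1}{4}\right) 5\right)}{5 - \frac{5}{4}} \left(-2\right) + \left(-1\right)^{2}\right) \left(-22\right) = \left(2 \left(- \frac{5}{4}\right) \frac{1}{5 - \frac{5}{4}} \left(-2\right) + 1\right) \left(-22\right) = \left(2 \left(- \frac{5}{4}\right) \frac{1}{\frac{15}{4}} \left(-2\right) + 1\right) \left(-22\right) = \left(2 \left(- \frac{5}{4}\right) \frac{4}{15} \left(-2\right) + 1\right) \left(-22\right) = \left(\left(- \frac{2}{3}\right) \left(-2\right) + 1\right) \left(-22\right) = \left(\frac{4}{3} + 1\right) \left(-22\right) = \frac{7}{3} \left(-22\right) = - \frac{154}{3}$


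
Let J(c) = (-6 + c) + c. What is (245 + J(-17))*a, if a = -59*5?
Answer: -60475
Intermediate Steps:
J(c) = -6 + 2*c
a = -295 (a = -1*295 = -295)
(245 + J(-17))*a = (245 + (-6 + 2*(-17)))*(-295) = (245 + (-6 - 34))*(-295) = (245 - 40)*(-295) = 205*(-295) = -60475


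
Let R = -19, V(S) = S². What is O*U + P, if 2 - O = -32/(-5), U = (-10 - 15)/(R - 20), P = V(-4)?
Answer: 514/39 ≈ 13.179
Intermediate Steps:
P = 16 (P = (-4)² = 16)
U = 25/39 (U = (-10 - 15)/(-19 - 20) = -25/(-39) = -25*(-1/39) = 25/39 ≈ 0.64103)
O = -22/5 (O = 2 - (-32)/(-5) = 2 - (-32)*(-1)/5 = 2 - 1*32/5 = 2 - 32/5 = -22/5 ≈ -4.4000)
O*U + P = -22/5*25/39 + 16 = -110/39 + 16 = 514/39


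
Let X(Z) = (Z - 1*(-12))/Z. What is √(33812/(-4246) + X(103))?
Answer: I*√327385322737/218669 ≈ 2.6166*I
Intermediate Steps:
X(Z) = (12 + Z)/Z (X(Z) = (Z + 12)/Z = (12 + Z)/Z)
√(33812/(-4246) + X(103)) = √(33812/(-4246) + (12 + 103)/103) = √(33812*(-1/4246) + (1/103)*115) = √(-16906/2123 + 115/103) = √(-1497173/218669) = I*√327385322737/218669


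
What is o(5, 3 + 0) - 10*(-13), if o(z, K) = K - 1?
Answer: 132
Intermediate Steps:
o(z, K) = -1 + K
o(5, 3 + 0) - 10*(-13) = (-1 + (3 + 0)) - 10*(-13) = (-1 + 3) + 130 = 2 + 130 = 132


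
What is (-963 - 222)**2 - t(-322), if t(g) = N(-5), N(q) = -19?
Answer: 1404244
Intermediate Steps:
t(g) = -19
(-963 - 222)**2 - t(-322) = (-963 - 222)**2 - 1*(-19) = (-1185)**2 + 19 = 1404225 + 19 = 1404244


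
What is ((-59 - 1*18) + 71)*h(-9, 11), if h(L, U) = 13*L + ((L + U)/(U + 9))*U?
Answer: 3477/5 ≈ 695.40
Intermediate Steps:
h(L, U) = 13*L + U*(L + U)/(9 + U) (h(L, U) = 13*L + ((L + U)/(9 + U))*U = 13*L + U*(L + U)/(9 + U))
((-59 - 1*18) + 71)*h(-9, 11) = ((-59 - 1*18) + 71)*((11² + 117*(-9) + 14*(-9)*11)/(9 + 11)) = ((-59 - 18) + 71)*((121 - 1053 - 1386)/20) = (-77 + 71)*((1/20)*(-2318)) = -6*(-1159/10) = 3477/5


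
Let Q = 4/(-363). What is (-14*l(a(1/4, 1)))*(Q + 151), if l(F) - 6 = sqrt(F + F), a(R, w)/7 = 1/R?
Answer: -1534652/121 - 1534652*sqrt(14)/363 ≈ -28502.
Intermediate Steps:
Q = -4/363 (Q = 4*(-1/363) = -4/363 ≈ -0.011019)
a(R, w) = 7/R
l(F) = 6 + sqrt(2)*sqrt(F) (l(F) = 6 + sqrt(F + F) = 6 + sqrt(2*F) = 6 + sqrt(2)*sqrt(F))
(-14*l(a(1/4, 1)))*(Q + 151) = (-14*(6 + sqrt(2)*sqrt(7/(1/4))))*(-4/363 + 151) = -14*(6 + sqrt(2)*sqrt(7/(1/4)))*(54809/363) = -14*(6 + sqrt(2)*sqrt(7*4))*(54809/363) = -14*(6 + sqrt(2)*sqrt(28))*(54809/363) = -14*(6 + sqrt(2)*(2*sqrt(7)))*(54809/363) = -14*(6 + 2*sqrt(14))*(54809/363) = (-84 - 28*sqrt(14))*(54809/363) = -1534652/121 - 1534652*sqrt(14)/363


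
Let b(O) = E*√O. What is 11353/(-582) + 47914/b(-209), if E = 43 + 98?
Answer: -11353/582 - 47914*I*√209/29469 ≈ -19.507 - 23.506*I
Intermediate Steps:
E = 141
b(O) = 141*√O
11353/(-582) + 47914/b(-209) = 11353/(-582) + 47914/((141*√(-209))) = 11353*(-1/582) + 47914/((141*(I*√209))) = -11353/582 + 47914/((141*I*√209)) = -11353/582 + 47914*(-I*√209/29469) = -11353/582 - 47914*I*√209/29469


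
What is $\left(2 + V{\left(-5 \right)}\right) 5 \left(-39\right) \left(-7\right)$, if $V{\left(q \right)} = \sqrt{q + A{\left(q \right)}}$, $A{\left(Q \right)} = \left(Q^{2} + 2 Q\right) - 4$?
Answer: $2730 + 1365 \sqrt{6} \approx 6073.6$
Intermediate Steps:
$A{\left(Q \right)} = -4 + Q^{2} + 2 Q$
$V{\left(q \right)} = \sqrt{-4 + q^{2} + 3 q}$ ($V{\left(q \right)} = \sqrt{q + \left(-4 + q^{2} + 2 q\right)} = \sqrt{-4 + q^{2} + 3 q}$)
$\left(2 + V{\left(-5 \right)}\right) 5 \left(-39\right) \left(-7\right) = \left(2 + \sqrt{-4 + \left(-5\right)^{2} + 3 \left(-5\right)}\right) 5 \left(-39\right) \left(-7\right) = \left(2 + \sqrt{-4 + 25 - 15}\right) 5 \left(-39\right) \left(-7\right) = \left(2 + \sqrt{6}\right) 5 \left(-39\right) \left(-7\right) = \left(10 + 5 \sqrt{6}\right) \left(-39\right) \left(-7\right) = \left(-390 - 195 \sqrt{6}\right) \left(-7\right) = 2730 + 1365 \sqrt{6}$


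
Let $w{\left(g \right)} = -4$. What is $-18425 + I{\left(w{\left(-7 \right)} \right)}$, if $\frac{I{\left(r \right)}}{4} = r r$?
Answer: $-18361$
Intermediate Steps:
$I{\left(r \right)} = 4 r^{2}$ ($I{\left(r \right)} = 4 r r = 4 r^{2}$)
$-18425 + I{\left(w{\left(-7 \right)} \right)} = -18425 + 4 \left(-4\right)^{2} = -18425 + 4 \cdot 16 = -18425 + 64 = -18361$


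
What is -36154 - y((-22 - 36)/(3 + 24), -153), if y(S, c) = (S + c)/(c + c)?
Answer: -298708537/8262 ≈ -36155.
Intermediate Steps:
y(S, c) = (S + c)/(2*c) (y(S, c) = (S + c)/((2*c)) = (S + c)*(1/(2*c)) = (S + c)/(2*c))
-36154 - y((-22 - 36)/(3 + 24), -153) = -36154 - ((-22 - 36)/(3 + 24) - 153)/(2*(-153)) = -36154 - (-1)*(-58/27 - 153)/(2*153) = -36154 - (-1)*(-4189)/(2*153*27) = -36154 - 1*4189/8262 = -36154 - 4189/8262 = -298708537/8262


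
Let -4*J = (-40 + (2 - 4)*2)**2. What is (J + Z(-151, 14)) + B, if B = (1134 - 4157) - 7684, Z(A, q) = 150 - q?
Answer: -11055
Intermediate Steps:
B = -10707 (B = -3023 - 7684 = -10707)
J = -484 (J = -(-40 + (2 - 4)*2)**2/4 = -(-40 - 2*2)**2/4 = -(-40 - 4)**2/4 = -1/4*(-44)**2 = -1/4*1936 = -484)
(J + Z(-151, 14)) + B = (-484 + (150 - 1*14)) - 10707 = (-484 + (150 - 14)) - 10707 = (-484 + 136) - 10707 = -348 - 10707 = -11055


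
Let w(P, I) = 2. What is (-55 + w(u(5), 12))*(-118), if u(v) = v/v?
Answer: 6254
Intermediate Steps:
u(v) = 1
(-55 + w(u(5), 12))*(-118) = (-55 + 2)*(-118) = -53*(-118) = 6254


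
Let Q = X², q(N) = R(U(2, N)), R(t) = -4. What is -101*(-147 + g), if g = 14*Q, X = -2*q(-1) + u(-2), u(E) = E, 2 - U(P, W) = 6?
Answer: -36057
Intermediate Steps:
U(P, W) = -4 (U(P, W) = 2 - 1*6 = 2 - 6 = -4)
q(N) = -4
X = 6 (X = -2*(-4) - 2 = 8 - 2 = 6)
Q = 36 (Q = 6² = 36)
g = 504 (g = 14*36 = 504)
-101*(-147 + g) = -101*(-147 + 504) = -101*357 = -36057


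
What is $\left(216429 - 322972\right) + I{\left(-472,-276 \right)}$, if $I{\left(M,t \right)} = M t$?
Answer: $23729$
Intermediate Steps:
$\left(216429 - 322972\right) + I{\left(-472,-276 \right)} = \left(216429 - 322972\right) - -130272 = -106543 + 130272 = 23729$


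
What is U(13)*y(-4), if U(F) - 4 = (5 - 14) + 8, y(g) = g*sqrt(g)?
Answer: -24*I ≈ -24.0*I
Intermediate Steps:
y(g) = g**(3/2)
U(F) = 3 (U(F) = 4 + ((5 - 14) + 8) = 4 + (-9 + 8) = 4 - 1 = 3)
U(13)*y(-4) = 3*(-4)**(3/2) = 3*(-8*I) = -24*I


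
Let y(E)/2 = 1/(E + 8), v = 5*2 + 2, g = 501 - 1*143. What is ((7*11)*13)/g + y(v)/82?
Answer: 410589/146780 ≈ 2.7973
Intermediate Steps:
g = 358 (g = 501 - 143 = 358)
v = 12 (v = 10 + 2 = 12)
y(E) = 2/(8 + E) (y(E) = 2/(E + 8) = 2/(8 + E))
((7*11)*13)/g + y(v)/82 = ((7*11)*13)/358 + (2/(8 + 12))/82 = (77*13)*(1/358) + (2/20)*(1/82) = 1001*(1/358) + (2*(1/20))*(1/82) = 1001/358 + (⅒)*(1/82) = 1001/358 + 1/820 = 410589/146780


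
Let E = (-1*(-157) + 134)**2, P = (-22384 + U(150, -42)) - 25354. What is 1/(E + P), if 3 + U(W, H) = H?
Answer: 1/36898 ≈ 2.7102e-5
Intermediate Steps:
U(W, H) = -3 + H
P = -47783 (P = (-22384 + (-3 - 42)) - 25354 = (-22384 - 45) - 25354 = -22429 - 25354 = -47783)
E = 84681 (E = (157 + 134)**2 = 291**2 = 84681)
1/(E + P) = 1/(84681 - 47783) = 1/36898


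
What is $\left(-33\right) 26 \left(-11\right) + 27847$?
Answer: $37285$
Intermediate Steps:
$\left(-33\right) 26 \left(-11\right) + 27847 = \left(-858\right) \left(-11\right) + 27847 = 9438 + 27847 = 37285$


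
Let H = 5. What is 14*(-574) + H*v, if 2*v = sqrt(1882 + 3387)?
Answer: -8036 + 5*sqrt(5269)/2 ≈ -7854.5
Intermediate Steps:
v = sqrt(5269)/2 (v = sqrt(1882 + 3387)/2 = sqrt(5269)/2 ≈ 36.294)
14*(-574) + H*v = 14*(-574) + 5*(sqrt(5269)/2) = -8036 + 5*sqrt(5269)/2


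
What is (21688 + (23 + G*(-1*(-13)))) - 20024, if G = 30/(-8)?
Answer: 6553/4 ≈ 1638.3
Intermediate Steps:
G = -15/4 (G = 30*(-⅛) = -15/4 ≈ -3.7500)
(21688 + (23 + G*(-1*(-13)))) - 20024 = (21688 + (23 - (-15)*(-13)/4)) - 20024 = (21688 + (23 - 15/4*13)) - 20024 = (21688 + (23 - 195/4)) - 20024 = (21688 - 103/4) - 20024 = 86649/4 - 20024 = 6553/4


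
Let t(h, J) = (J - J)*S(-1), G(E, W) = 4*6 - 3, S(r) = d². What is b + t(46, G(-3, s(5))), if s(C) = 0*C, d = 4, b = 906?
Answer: 906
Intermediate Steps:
S(r) = 16 (S(r) = 4² = 16)
s(C) = 0
G(E, W) = 21 (G(E, W) = 24 - 3 = 21)
t(h, J) = 0 (t(h, J) = (J - J)*16 = 0*16 = 0)
b + t(46, G(-3, s(5))) = 906 + 0 = 906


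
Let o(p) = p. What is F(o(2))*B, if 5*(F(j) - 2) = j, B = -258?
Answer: -3096/5 ≈ -619.20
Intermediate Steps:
F(j) = 2 + j/5
F(o(2))*B = (2 + (⅕)*2)*(-258) = (2 + ⅖)*(-258) = (12/5)*(-258) = -3096/5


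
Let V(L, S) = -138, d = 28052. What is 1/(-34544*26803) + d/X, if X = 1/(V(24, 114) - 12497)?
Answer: -328167151843240641/925882832 ≈ -3.5444e+8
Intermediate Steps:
X = -1/12635 (X = 1/(-138 - 12497) = 1/(-12635) = -1/12635 ≈ -7.9145e-5)
1/(-34544*26803) + d/X = 1/(-34544*26803) + 28052/(-1/12635) = -1/34544*1/26803 + 28052*(-12635) = -1/925882832 - 354437020 = -328167151843240641/925882832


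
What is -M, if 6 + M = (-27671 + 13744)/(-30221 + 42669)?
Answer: 88615/12448 ≈ 7.1188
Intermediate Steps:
M = -88615/12448 (M = -6 + (-27671 + 13744)/(-30221 + 42669) = -6 - 13927/12448 = -88615/12448 ≈ -7.1188)
-M = -1*(-88615/12448) = 88615/12448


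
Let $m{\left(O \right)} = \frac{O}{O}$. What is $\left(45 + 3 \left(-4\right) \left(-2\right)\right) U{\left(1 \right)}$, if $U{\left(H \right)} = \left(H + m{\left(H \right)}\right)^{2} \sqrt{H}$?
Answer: $276$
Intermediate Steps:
$m{\left(O \right)} = 1$
$U{\left(H \right)} = \sqrt{H} \left(1 + H\right)^{2}$ ($U{\left(H \right)} = \left(H + 1\right)^{2} \sqrt{H} = \left(1 + H\right)^{2} \sqrt{H} = \sqrt{H} \left(1 + H\right)^{2}$)
$\left(45 + 3 \left(-4\right) \left(-2\right)\right) U{\left(1 \right)} = \left(45 + 3 \left(-4\right) \left(-2\right)\right) \sqrt{1} \left(1 + 1\right)^{2} = \left(45 - -24\right) 1 \cdot 2^{2} = \left(45 + 24\right) 1 \cdot 4 = 69 \cdot 4 = 276$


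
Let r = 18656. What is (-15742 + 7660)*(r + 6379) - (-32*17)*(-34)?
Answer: -202351366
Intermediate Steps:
(-15742 + 7660)*(r + 6379) - (-32*17)*(-34) = (-15742 + 7660)*(18656 + 6379) - (-32*17)*(-34) = -8082*25035 - (-544)*(-34) = -202332870 - 1*18496 = -202332870 - 18496 = -202351366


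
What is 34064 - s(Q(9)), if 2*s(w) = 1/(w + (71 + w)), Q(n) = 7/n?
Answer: 44487575/1306 ≈ 34064.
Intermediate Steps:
s(w) = 1/(2*(71 + 2*w)) (s(w) = 1/(2*(w + (71 + w))) = 1/(2*(71 + 2*w)))
34064 - s(Q(9)) = 34064 - 1/(2*(71 + 2*(7/9))) = 34064 - 1/(2*(71 + 14/9)) = 34064 - 1/(2*653/9) = 34064 - 9/(2*653) = 34064 - 1*9/1306 = 34064 - 9/1306 = 44487575/1306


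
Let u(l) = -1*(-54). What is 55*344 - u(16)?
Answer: 18866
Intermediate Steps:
u(l) = 54
55*344 - u(16) = 55*344 - 1*54 = 18920 - 54 = 18866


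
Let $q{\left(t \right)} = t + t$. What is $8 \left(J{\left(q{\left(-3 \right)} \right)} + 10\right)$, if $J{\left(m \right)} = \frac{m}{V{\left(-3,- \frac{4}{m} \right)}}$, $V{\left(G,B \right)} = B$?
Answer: $8$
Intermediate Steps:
$q{\left(t \right)} = 2 t$
$J{\left(m \right)} = - \frac{m^{2}}{4}$ ($J{\left(m \right)} = \frac{m}{\left(-4\right) \frac{1}{m}} = m \left(- \frac{m}{4}\right) = - \frac{m^{2}}{4}$)
$8 \left(J{\left(q{\left(-3 \right)} \right)} + 10\right) = 8 \left(- \frac{\left(2 \left(-3\right)\right)^{2}}{4} + 10\right) = 8 \left(- \frac{\left(-6\right)^{2}}{4} + 10\right) = 8 \left(\left(- \frac{1}{4}\right) 36 + 10\right) = 8 \left(-9 + 10\right) = 8 \cdot 1 = 8$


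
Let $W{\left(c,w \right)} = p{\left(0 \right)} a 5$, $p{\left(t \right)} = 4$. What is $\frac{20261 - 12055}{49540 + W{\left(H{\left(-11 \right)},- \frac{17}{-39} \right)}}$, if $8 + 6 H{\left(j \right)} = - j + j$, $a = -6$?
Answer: $\frac{4103}{24710} \approx 0.16605$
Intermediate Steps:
$H{\left(j \right)} = - \frac{4}{3}$ ($H{\left(j \right)} = - \frac{4}{3} + \frac{- j + j}{6} = - \frac{4}{3} + \frac{1}{6} \cdot 0 = - \frac{4}{3} + 0 = - \frac{4}{3}$)
$W{\left(c,w \right)} = -120$ ($W{\left(c,w \right)} = 4 \left(-6\right) 5 = \left(-24\right) 5 = -120$)
$\frac{20261 - 12055}{49540 + W{\left(H{\left(-11 \right)},- \frac{17}{-39} \right)}} = \frac{20261 - 12055}{49540 - 120} = \frac{8206}{49420} = 8206 \cdot \frac{1}{49420} = \frac{4103}{24710}$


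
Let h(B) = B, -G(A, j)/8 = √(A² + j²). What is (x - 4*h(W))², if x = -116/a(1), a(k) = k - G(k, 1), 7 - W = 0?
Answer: 13555968/16129 + 6384640*√2/16129 ≈ 1400.3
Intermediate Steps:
W = 7 (W = 7 - 1*0 = 7 + 0 = 7)
G(A, j) = -8*√(A² + j²)
a(k) = k + 8*√(1 + k²) (a(k) = k - (-8)*√(k² + 1²) = k - (-8)*√(k² + 1) = k - (-8)*√(1 + k²) = k + 8*√(1 + k²))
x = -116/(1 + 8*√2) (x = -116/(1 + 8*√(1 + 1²)) = -116/(1 + 8*√(1 + 1)) = -116/(1 + 8*√2) ≈ -9.4204)
(x - 4*h(W))² = ((116/127 - 928*√2/127) - 4*7)² = ((116/127 - 928*√2/127) - 28)² = (-3440/127 - 928*√2/127)²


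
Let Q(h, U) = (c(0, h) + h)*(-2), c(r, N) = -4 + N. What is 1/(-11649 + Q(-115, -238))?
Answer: -1/11181 ≈ -8.9437e-5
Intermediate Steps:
Q(h, U) = 8 - 4*h (Q(h, U) = ((-4 + h) + h)*(-2) = (-4 + 2*h)*(-2) = 8 - 4*h)
1/(-11649 + Q(-115, -238)) = 1/(-11649 + (8 - 4*(-115))) = 1/(-11649 + (8 + 460)) = 1/(-11649 + 468) = 1/(-11181) = -1/11181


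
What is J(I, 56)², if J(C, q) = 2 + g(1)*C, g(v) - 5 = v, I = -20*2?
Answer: 56644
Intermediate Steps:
I = -40
g(v) = 5 + v
J(C, q) = 2 + 6*C (J(C, q) = 2 + (5 + 1)*C = 2 + 6*C)
J(I, 56)² = (2 + 6*(-40))² = (2 - 240)² = (-238)² = 56644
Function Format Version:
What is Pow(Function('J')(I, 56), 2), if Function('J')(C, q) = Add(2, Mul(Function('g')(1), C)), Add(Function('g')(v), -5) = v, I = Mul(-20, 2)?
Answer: 56644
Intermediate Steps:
I = -40
Function('g')(v) = Add(5, v)
Function('J')(C, q) = Add(2, Mul(6, C)) (Function('J')(C, q) = Add(2, Mul(Add(5, 1), C)) = Add(2, Mul(6, C)))
Pow(Function('J')(I, 56), 2) = Pow(Add(2, Mul(6, -40)), 2) = Pow(Add(2, -240), 2) = Pow(-238, 2) = 56644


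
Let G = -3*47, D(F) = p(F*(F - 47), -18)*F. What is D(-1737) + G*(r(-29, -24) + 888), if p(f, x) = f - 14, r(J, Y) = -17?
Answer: -5382727989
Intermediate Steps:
p(f, x) = -14 + f
D(F) = F*(-14 + F*(-47 + F)) (D(F) = (-14 + F*(F - 47))*F = (-14 + F*(-47 + F))*F = F*(-14 + F*(-47 + F)))
G = -141
D(-1737) + G*(r(-29, -24) + 888) = -1737*(-14 - 1737*(-47 - 1737)) - 141*(-17 + 888) = -1737*(-14 - 1737*(-1784)) - 141*871 = -1737*(-14 + 3098808) - 122811 = -1737*3098794 - 122811 = -5382605178 - 122811 = -5382727989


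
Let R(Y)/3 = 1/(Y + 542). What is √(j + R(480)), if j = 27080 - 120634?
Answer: I*√97715653070/1022 ≈ 305.87*I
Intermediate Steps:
R(Y) = 3/(542 + Y) (R(Y) = 3/(Y + 542) = 3/(542 + Y))
j = -93554
√(j + R(480)) = √(-93554 + 3/(542 + 480)) = √(-93554 + 3/1022) = √(-95612185/1022) = I*√97715653070/1022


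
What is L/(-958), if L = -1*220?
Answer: 110/479 ≈ 0.22965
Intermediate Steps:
L = -220
L/(-958) = -220/(-958) = -220*(-1/958) = 110/479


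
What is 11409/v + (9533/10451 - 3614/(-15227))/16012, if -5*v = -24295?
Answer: 29072249378647711/12381255219666116 ≈ 2.3481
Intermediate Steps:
v = 4859 (v = -⅕*(-24295) = 4859)
11409/v + (9533/10451 - 3614/(-15227))/16012 = 11409/4859 + (9533/10451 - 3614/(-15227))/16012 = 11409*(1/4859) + (9533*(1/10451) - 3614*(-1/15227))*(1/16012) = 11409/4859 + (9533/10451 + 3614/15227)*(1/16012) = 11409/4859 + (182928905/159137377)*(1/16012) = 11409/4859 + 182928905/2548107680524 = 29072249378647711/12381255219666116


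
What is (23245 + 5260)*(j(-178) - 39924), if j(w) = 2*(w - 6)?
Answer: -1148523460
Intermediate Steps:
j(w) = -12 + 2*w (j(w) = 2*(-6 + w) = -12 + 2*w)
(23245 + 5260)*(j(-178) - 39924) = (23245 + 5260)*((-12 + 2*(-178)) - 39924) = 28505*((-12 - 356) - 39924) = 28505*(-368 - 39924) = 28505*(-40292) = -1148523460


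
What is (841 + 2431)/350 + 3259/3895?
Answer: 1388509/136325 ≈ 10.185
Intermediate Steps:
(841 + 2431)/350 + 3259/3895 = 3272*(1/350) + 3259*(1/3895) = 1636/175 + 3259/3895 = 1388509/136325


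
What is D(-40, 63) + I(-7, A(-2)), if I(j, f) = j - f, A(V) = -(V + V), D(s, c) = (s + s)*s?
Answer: 3189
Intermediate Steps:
D(s, c) = 2*s² (D(s, c) = (2*s)*s = 2*s²)
A(V) = -2*V
D(-40, 63) + I(-7, A(-2)) = 2*(-40)² + (-7 - (-2)*(-2)) = 2*1600 + (-7 - 1*4) = 3200 + (-7 - 4) = 3200 - 11 = 3189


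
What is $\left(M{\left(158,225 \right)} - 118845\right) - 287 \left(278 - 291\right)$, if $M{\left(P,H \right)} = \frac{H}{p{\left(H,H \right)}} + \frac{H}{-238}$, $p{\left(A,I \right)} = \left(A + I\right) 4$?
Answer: $- \frac{109589309}{952} \approx -1.1511 \cdot 10^{5}$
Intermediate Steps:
$p{\left(A,I \right)} = 4 A + 4 I$
$M{\left(P,H \right)} = \frac{1}{8} - \frac{H}{238}$ ($M{\left(P,H \right)} = \frac{H}{4 H + 4 H} + \frac{H}{-238} = \frac{H}{8 H} + H \left(- \frac{1}{238}\right) = H \frac{1}{8 H} - \frac{H}{238} = \frac{1}{8} - \frac{H}{238}$)
$\left(M{\left(158,225 \right)} - 118845\right) - 287 \left(278 - 291\right) = \left(\left(\frac{1}{8} - \frac{225}{238}\right) - 118845\right) - 287 \left(278 - 291\right) = \left(\left(\frac{1}{8} - \frac{225}{238}\right) - 118845\right) - -3731 = \left(- \frac{781}{952} - 118845\right) + 3731 = - \frac{113141221}{952} + 3731 = - \frac{109589309}{952}$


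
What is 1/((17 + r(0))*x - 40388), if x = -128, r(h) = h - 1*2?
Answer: -1/42308 ≈ -2.3636e-5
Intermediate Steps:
r(h) = -2 + h (r(h) = h - 2 = -2 + h)
1/((17 + r(0))*x - 40388) = 1/((17 + (-2 + 0))*(-128) - 40388) = 1/((17 - 2)*(-128) - 40388) = 1/(15*(-128) - 40388) = 1/(-1920 - 40388) = 1/(-42308) = -1/42308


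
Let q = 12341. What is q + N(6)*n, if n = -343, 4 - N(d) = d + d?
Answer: 15085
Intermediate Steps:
N(d) = 4 - 2*d (N(d) = 4 - (d + d) = 4 - 2*d)
q + N(6)*n = 12341 + (4 - 2*6)*(-343) = 12341 + (4 - 12)*(-343) = 12341 - 8*(-343) = 12341 + 2744 = 15085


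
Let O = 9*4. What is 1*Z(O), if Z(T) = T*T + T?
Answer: 1332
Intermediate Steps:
O = 36
Z(T) = T + T**2 (Z(T) = T**2 + T = T + T**2)
1*Z(O) = 1*(36*(1 + 36)) = 1*(36*37) = 1*1332 = 1332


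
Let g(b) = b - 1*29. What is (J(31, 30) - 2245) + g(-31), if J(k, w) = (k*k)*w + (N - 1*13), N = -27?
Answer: 26485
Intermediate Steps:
g(b) = -29 + b (g(b) = b - 29 = -29 + b)
J(k, w) = -40 + w*k**2 (J(k, w) = (k*k)*w + (-27 - 1*13) = k**2*w + (-27 - 13) = w*k**2 - 40 = -40 + w*k**2)
(J(31, 30) - 2245) + g(-31) = ((-40 + 30*31**2) - 2245) + (-29 - 31) = ((-40 + 30*961) - 2245) - 60 = ((-40 + 28830) - 2245) - 60 = (28790 - 2245) - 60 = 26545 - 60 = 26485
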